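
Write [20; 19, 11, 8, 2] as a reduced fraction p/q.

72349/3608

Fold from the inside: start with 2/1.
  8 + 1/2 = 17/2
  11 + 2/17 = 189/17
  19 + 17/189 = 3608/189
  20 + 189/3608 = 72349/3608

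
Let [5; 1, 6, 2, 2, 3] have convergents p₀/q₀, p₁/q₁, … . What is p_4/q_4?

Using pₖ = aₖpₖ₋₁ + pₖ₋₂, qₖ = aₖqₖ₋₁ + qₖ₋₂ (with p₋₁=1, p₋₂=0, q₋₁=0, q₋₂=1):
  k=0: a=5, p=5, q=1
  k=1: a=1, p=6, q=1
  k=2: a=6, p=41, q=7
  k=3: a=2, p=88, q=15
  k=4: a=2, p=217, q=37

217/37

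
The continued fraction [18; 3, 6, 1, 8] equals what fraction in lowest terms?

Fold from the inside: start with 8/1.
  1 + 1/8 = 9/8
  6 + 8/9 = 62/9
  3 + 9/62 = 195/62
  18 + 62/195 = 3572/195

3572/195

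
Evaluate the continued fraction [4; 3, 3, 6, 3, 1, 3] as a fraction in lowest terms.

Using pₖ = aₖpₖ₋₁ + pₖ₋₂ and qₖ = aₖqₖ₋₁ + qₖ₋₂:
  k=0: a=4, p=4, q=1
  k=1: a=3, p=13, q=3
  k=2: a=3, p=43, q=10
  k=3: a=6, p=271, q=63
  k=4: a=3, p=856, q=199
  k=5: a=1, p=1127, q=262
  k=6: a=3, p=4237, q=985

4237/985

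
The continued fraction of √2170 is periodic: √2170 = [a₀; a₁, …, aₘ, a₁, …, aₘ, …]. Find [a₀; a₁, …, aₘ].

a₀ = ⌊√2170⌋ = 46.
With m₀=0, d₀=1 and mₖ₊₁ = dₖaₖ − mₖ, dₖ₊₁ = (n − mₖ₊₁²)/dₖ, aₖ₊₁ = ⌊(a₀+mₖ₊₁)/dₖ₊₁⌋:
  k=1: m=46, d=54, a=1
  k=2: m=8, d=39, a=1
  k=3: m=31, d=31, a=2
  k=4: m=31, d=39, a=1
  k=5: m=8, d=54, a=1
  k=6: m=46, d=1, a=92
d=1 and a=2a₀=92 at k=6, so the next step gives (m, d) = (46, 54) again — its k=1 value — and the period has length 6.

[46; 1, 1, 2, 1, 1, 92]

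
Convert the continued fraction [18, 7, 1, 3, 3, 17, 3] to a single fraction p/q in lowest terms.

Using pₖ = aₖpₖ₋₁ + pₖ₋₂ and qₖ = aₖqₖ₋₁ + qₖ₋₂:
  k=0: a=18, p=18, q=1
  k=1: a=7, p=127, q=7
  k=2: a=1, p=145, q=8
  k=3: a=3, p=562, q=31
  k=4: a=3, p=1831, q=101
  k=5: a=17, p=31689, q=1748
  k=6: a=3, p=96898, q=5345

96898/5345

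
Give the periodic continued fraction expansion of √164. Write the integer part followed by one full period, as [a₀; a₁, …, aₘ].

a₀ = ⌊√164⌋ = 12.

[12; 1, 4, 6, 4, 1, 24]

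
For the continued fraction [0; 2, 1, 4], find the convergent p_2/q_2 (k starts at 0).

Using pₖ = aₖpₖ₋₁ + pₖ₋₂, qₖ = aₖqₖ₋₁ + qₖ₋₂ (with p₋₁=1, p₋₂=0, q₋₁=0, q₋₂=1):
  k=0: a=0, p=0, q=1
  k=1: a=2, p=1, q=2
  k=2: a=1, p=1, q=3

1/3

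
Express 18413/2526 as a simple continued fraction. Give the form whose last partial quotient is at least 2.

18413 = 7×2526 + 731
2526 = 3×731 + 333
731 = 2×333 + 65
333 = 5×65 + 8
65 = 8×8 + 1
8 = 8×1 + 0  (stop)
So 18413/2526 = [7; 3, 2, 5, 8, 8].

[7; 3, 2, 5, 8, 8]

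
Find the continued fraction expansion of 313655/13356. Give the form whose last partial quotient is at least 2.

[23; 2, 15, 3, 12, 2, 5]

313655 = 23*13356 + 6467
13356 = 2*6467 + 422
6467 = 15*422 + 137
422 = 3*137 + 11
137 = 12*11 + 5
11 = 2*5 + 1
5 = 5*1 + 0  (stop)
So 313655/13356 = [23; 2, 15, 3, 12, 2, 5].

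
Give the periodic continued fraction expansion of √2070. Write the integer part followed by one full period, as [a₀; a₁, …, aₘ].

a₀ = ⌊√2070⌋ = 45.
With m₀=0, d₀=1 and mₖ₊₁ = dₖaₖ − mₖ, dₖ₊₁ = (n − mₖ₊₁²)/dₖ, aₖ₊₁ = ⌊(a₀+mₖ₊₁)/dₖ₊₁⌋:
  k=1: m=45, d=45, a=2
  k=2: m=45, d=1, a=90
d=1 and a=2a₀=90 at k=2, so the next step gives (m, d) = (45, 45) again — its k=1 value — and the period has length 2.

[45; 2, 90]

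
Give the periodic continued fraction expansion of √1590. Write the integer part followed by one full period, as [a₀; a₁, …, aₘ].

[39; 1, 6, 1, 78]

a₀ = ⌊√1590⌋ = 39.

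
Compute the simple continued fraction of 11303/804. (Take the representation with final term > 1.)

11303 = 14*804 + 47
804 = 17*47 + 5
47 = 9*5 + 2
5 = 2*2 + 1
2 = 2*1 + 0  (stop)
So 11303/804 = [14; 17, 9, 2, 2].

[14; 17, 9, 2, 2]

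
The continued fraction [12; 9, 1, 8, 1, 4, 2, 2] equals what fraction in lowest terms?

Fold from the inside: start with 2/1.
  2 + 1/2 = 5/2
  4 + 2/5 = 22/5
  1 + 5/22 = 27/22
  8 + 22/27 = 238/27
  1 + 27/238 = 265/238
  9 + 238/265 = 2623/265
  12 + 265/2623 = 31741/2623

31741/2623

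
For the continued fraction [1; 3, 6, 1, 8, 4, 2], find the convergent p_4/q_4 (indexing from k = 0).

Using pₖ = aₖpₖ₋₁ + pₖ₋₂, qₖ = aₖqₖ₋₁ + qₖ₋₂ (with p₋₁=1, p₋₂=0, q₋₁=0, q₋₂=1):
  k=0: a=1, p=1, q=1
  k=1: a=3, p=4, q=3
  k=2: a=6, p=25, q=19
  k=3: a=1, p=29, q=22
  k=4: a=8, p=257, q=195

257/195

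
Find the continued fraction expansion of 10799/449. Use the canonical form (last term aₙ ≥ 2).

10799 = 24*449 + 23
449 = 19*23 + 12
23 = 1*12 + 11
12 = 1*11 + 1
11 = 11*1 + 0  (stop)
So 10799/449 = [24; 19, 1, 1, 11].

[24; 19, 1, 1, 11]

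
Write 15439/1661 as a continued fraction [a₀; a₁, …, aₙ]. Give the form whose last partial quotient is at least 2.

[9; 3, 2, 1, 1, 3, 3, 8]

15439 = 9*1661 + 490
1661 = 3*490 + 191
490 = 2*191 + 108
191 = 1*108 + 83
108 = 1*83 + 25
83 = 3*25 + 8
25 = 3*8 + 1
8 = 8*1 + 0  (stop)
So 15439/1661 = [9; 3, 2, 1, 1, 3, 3, 8].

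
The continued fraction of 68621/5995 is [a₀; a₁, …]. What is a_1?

68621 = 11·5995 + 2676   →  a_0 = 11
5995 = 2·2676 + 643   →  a_1 = 2

2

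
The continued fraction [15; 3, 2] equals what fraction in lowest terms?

Using pₖ = aₖpₖ₋₁ + pₖ₋₂ and qₖ = aₖqₖ₋₁ + qₖ₋₂:
  k=0: a=15, p=15, q=1
  k=1: a=3, p=46, q=3
  k=2: a=2, p=107, q=7

107/7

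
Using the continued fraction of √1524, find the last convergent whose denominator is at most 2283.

79209/2029

√1524 = [39; 26, 78, …] (period length 2).
Convergents:
  p_0/q_0 = 39/1
  p_1/q_1 = 1015/26
  p_2/q_2 = 79209/2029
  p_3/q_3 = 2060449/52780
q_2 = 2029 ≤ 2283 < 52780 = q_3, so the answer is 79209/2029.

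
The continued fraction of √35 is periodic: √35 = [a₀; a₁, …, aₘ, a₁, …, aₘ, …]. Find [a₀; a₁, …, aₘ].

[5; 1, 10]

a₀ = ⌊√35⌋ = 5.
With m₀=0, d₀=1 and mₖ₊₁ = dₖaₖ − mₖ, dₖ₊₁ = (n − mₖ₊₁²)/dₖ, aₖ₊₁ = ⌊(a₀+mₖ₊₁)/dₖ₊₁⌋:
  k=1: m=5, d=10, a=1
  k=2: m=5, d=1, a=10
d=1 and a=2a₀=10 at k=2, so the next step gives (m, d) = (5, 10) again — its k=1 value — and the period has length 2.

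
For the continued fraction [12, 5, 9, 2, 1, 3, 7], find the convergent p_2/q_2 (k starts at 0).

561/46

Using pₖ = aₖpₖ₋₁ + pₖ₋₂, qₖ = aₖqₖ₋₁ + qₖ₋₂ (with p₋₁=1, p₋₂=0, q₋₁=0, q₋₂=1):
  k=0: a=12, p=12, q=1
  k=1: a=5, p=61, q=5
  k=2: a=9, p=561, q=46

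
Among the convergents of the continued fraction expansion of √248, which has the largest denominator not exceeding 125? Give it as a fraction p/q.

1937/123

√248 = [15; 1, 2, 1, 30, …] (period length 4).
Convergents:
  p_0/q_0 = 15/1
  p_1/q_1 = 16/1
  p_2/q_2 = 47/3
  p_3/q_3 = 63/4
  p_4/q_4 = 1937/123
  p_5/q_5 = 2000/127
q_4 = 123 ≤ 125 < 127 = q_5, so the answer is 1937/123.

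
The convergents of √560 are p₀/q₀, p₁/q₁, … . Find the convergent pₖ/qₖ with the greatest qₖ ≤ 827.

10081/426

√560 = [23; 1, 1, 1, 46, …] (period length 4).
Convergents:
  p_0/q_0 = 23/1
  p_1/q_1 = 24/1
  p_2/q_2 = 47/2
  p_3/q_3 = 71/3
  p_4/q_4 = 3313/140
  p_5/q_5 = 3384/143
  p_6/q_6 = 6697/283
  p_7/q_7 = 10081/426
  p_8/q_8 = 470423/19879
q_7 = 426 ≤ 827 < 19879 = q_8, so the answer is 10081/426.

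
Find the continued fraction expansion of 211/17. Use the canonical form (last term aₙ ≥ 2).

[12; 2, 2, 3]

211 = 12·17 + 7
17 = 2·7 + 3
7 = 2·3 + 1
3 = 3·1 + 0  (stop)
So 211/17 = [12; 2, 2, 3].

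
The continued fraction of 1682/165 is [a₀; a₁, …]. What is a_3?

1682 = 10·165 + 32   →  a_0 = 10
165 = 5·32 + 5   →  a_1 = 5
32 = 6·5 + 2   →  a_2 = 6
5 = 2·2 + 1   →  a_3 = 2

2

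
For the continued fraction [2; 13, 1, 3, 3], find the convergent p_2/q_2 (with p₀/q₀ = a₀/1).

29/14

Using pₖ = aₖpₖ₋₁ + pₖ₋₂, qₖ = aₖqₖ₋₁ + qₖ₋₂ (with p₋₁=1, p₋₂=0, q₋₁=0, q₋₂=1):
  k=0: a=2, p=2, q=1
  k=1: a=13, p=27, q=13
  k=2: a=1, p=29, q=14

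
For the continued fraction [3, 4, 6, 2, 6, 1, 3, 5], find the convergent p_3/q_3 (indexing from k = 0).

175/54

Using pₖ = aₖpₖ₋₁ + pₖ₋₂, qₖ = aₖqₖ₋₁ + qₖ₋₂ (with p₋₁=1, p₋₂=0, q₋₁=0, q₋₂=1):
  k=0: a=3, p=3, q=1
  k=1: a=4, p=13, q=4
  k=2: a=6, p=81, q=25
  k=3: a=2, p=175, q=54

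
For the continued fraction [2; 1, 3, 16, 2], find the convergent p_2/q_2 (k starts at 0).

11/4

Using pₖ = aₖpₖ₋₁ + pₖ₋₂, qₖ = aₖqₖ₋₁ + qₖ₋₂ (with p₋₁=1, p₋₂=0, q₋₁=0, q₋₂=1):
  k=0: a=2, p=2, q=1
  k=1: a=1, p=3, q=1
  k=2: a=3, p=11, q=4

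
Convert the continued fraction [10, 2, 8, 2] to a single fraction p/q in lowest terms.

Fold from the inside: start with 2/1.
  8 + 1/2 = 17/2
  2 + 2/17 = 36/17
  10 + 17/36 = 377/36

377/36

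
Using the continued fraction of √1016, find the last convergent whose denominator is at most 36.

255/8

√1016 = [31; 1, 6, 1, 62, …] (period length 4).
Convergents:
  p_0/q_0 = 31/1
  p_1/q_1 = 32/1
  p_2/q_2 = 223/7
  p_3/q_3 = 255/8
  p_4/q_4 = 16033/503
q_3 = 8 ≤ 36 < 503 = q_4, so the answer is 255/8.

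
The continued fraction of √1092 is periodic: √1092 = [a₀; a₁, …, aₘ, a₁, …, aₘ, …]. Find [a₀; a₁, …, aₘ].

[33; 22, 66]

a₀ = ⌊√1092⌋ = 33.
With m₀=0, d₀=1 and mₖ₊₁ = dₖaₖ − mₖ, dₖ₊₁ = (n − mₖ₊₁²)/dₖ, aₖ₊₁ = ⌊(a₀+mₖ₊₁)/dₖ₊₁⌋:
  k=1: m=33, d=3, a=22
  k=2: m=33, d=1, a=66
d=1 and a=2a₀=66 at k=2, so the next step gives (m, d) = (33, 3) again — its k=1 value — and the period has length 2.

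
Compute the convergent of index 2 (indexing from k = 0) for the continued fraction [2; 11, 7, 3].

163/78

Using pₖ = aₖpₖ₋₁ + pₖ₋₂, qₖ = aₖqₖ₋₁ + qₖ₋₂ (with p₋₁=1, p₋₂=0, q₋₁=0, q₋₂=1):
  k=0: a=2, p=2, q=1
  k=1: a=11, p=23, q=11
  k=2: a=7, p=163, q=78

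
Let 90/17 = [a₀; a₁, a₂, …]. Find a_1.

90 = 5·17 + 5   →  a_0 = 5
17 = 3·5 + 2   →  a_1 = 3

3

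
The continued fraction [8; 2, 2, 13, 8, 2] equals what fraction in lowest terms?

Using pₖ = aₖpₖ₋₁ + pₖ₋₂ and qₖ = aₖqₖ₋₁ + qₖ₋₂:
  k=0: a=8, p=8, q=1
  k=1: a=2, p=17, q=2
  k=2: a=2, p=42, q=5
  k=3: a=13, p=563, q=67
  k=4: a=8, p=4546, q=541
  k=5: a=2, p=9655, q=1149

9655/1149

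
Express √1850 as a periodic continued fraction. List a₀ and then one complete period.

[43; 86]

a₀ = ⌊√1850⌋ = 43.
With m₀=0, d₀=1 and mₖ₊₁ = dₖaₖ − mₖ, dₖ₊₁ = (n − mₖ₊₁²)/dₖ, aₖ₊₁ = ⌊(a₀+mₖ₊₁)/dₖ₊₁⌋:
  k=1: m=43, d=1, a=86
d=1 and a=2a₀=86 at k=1, so the next step gives (m, d) = (43, 1) again — its k=1 value — and the period has length 1.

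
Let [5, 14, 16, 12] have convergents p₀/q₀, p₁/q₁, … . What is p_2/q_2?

Using pₖ = aₖpₖ₋₁ + pₖ₋₂, qₖ = aₖqₖ₋₁ + qₖ₋₂ (with p₋₁=1, p₋₂=0, q₋₁=0, q₋₂=1):
  k=0: a=5, p=5, q=1
  k=1: a=14, p=71, q=14
  k=2: a=16, p=1141, q=225

1141/225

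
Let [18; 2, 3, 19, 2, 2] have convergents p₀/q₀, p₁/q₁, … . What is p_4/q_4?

5105/277

Using pₖ = aₖpₖ₋₁ + pₖ₋₂, qₖ = aₖqₖ₋₁ + qₖ₋₂ (with p₋₁=1, p₋₂=0, q₋₁=0, q₋₂=1):
  k=0: a=18, p=18, q=1
  k=1: a=2, p=37, q=2
  k=2: a=3, p=129, q=7
  k=3: a=19, p=2488, q=135
  k=4: a=2, p=5105, q=277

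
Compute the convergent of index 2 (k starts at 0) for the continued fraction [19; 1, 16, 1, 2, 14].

Using pₖ = aₖpₖ₋₁ + pₖ₋₂, qₖ = aₖqₖ₋₁ + qₖ₋₂ (with p₋₁=1, p₋₂=0, q₋₁=0, q₋₂=1):
  k=0: a=19, p=19, q=1
  k=1: a=1, p=20, q=1
  k=2: a=16, p=339, q=17

339/17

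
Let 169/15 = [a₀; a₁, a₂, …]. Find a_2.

1

169 = 11·15 + 4   →  a_0 = 11
15 = 3·4 + 3   →  a_1 = 3
4 = 1·3 + 1   →  a_2 = 1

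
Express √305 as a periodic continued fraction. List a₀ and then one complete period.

a₀ = ⌊√305⌋ = 17.

[17; 2, 6, 2, 34]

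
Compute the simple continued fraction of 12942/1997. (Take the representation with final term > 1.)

[6; 2, 12, 2, 7, 5]

12942 = 6·1997 + 960
1997 = 2·960 + 77
960 = 12·77 + 36
77 = 2·36 + 5
36 = 7·5 + 1
5 = 5·1 + 0  (stop)
So 12942/1997 = [6; 2, 12, 2, 7, 5].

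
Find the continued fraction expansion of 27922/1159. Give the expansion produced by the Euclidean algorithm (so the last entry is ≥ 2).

[24; 10, 1, 14, 7]

27922 = 24*1159 + 106
1159 = 10*106 + 99
106 = 1*99 + 7
99 = 14*7 + 1
7 = 7*1 + 0  (stop)
So 27922/1159 = [24; 10, 1, 14, 7].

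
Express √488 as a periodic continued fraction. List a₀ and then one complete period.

[22; 11, 44]

a₀ = ⌊√488⌋ = 22.
With m₀=0, d₀=1 and mₖ₊₁ = dₖaₖ − mₖ, dₖ₊₁ = (n − mₖ₊₁²)/dₖ, aₖ₊₁ = ⌊(a₀+mₖ₊₁)/dₖ₊₁⌋:
  k=1: m=22, d=4, a=11
  k=2: m=22, d=1, a=44
d=1 and a=2a₀=44 at k=2, so the next step gives (m, d) = (22, 4) again — its k=1 value — and the period has length 2.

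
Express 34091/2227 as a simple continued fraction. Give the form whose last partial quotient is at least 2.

[15; 3, 4, 16, 1, 9]

34091 = 15×2227 + 686
2227 = 3×686 + 169
686 = 4×169 + 10
169 = 16×10 + 9
10 = 1×9 + 1
9 = 9×1 + 0  (stop)
So 34091/2227 = [15; 3, 4, 16, 1, 9].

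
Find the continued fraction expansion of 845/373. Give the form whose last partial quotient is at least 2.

845 = 2×373 + 99
373 = 3×99 + 76
99 = 1×76 + 23
76 = 3×23 + 7
23 = 3×7 + 2
7 = 3×2 + 1
2 = 2×1 + 0  (stop)
So 845/373 = [2; 3, 1, 3, 3, 3, 2].

[2; 3, 1, 3, 3, 3, 2]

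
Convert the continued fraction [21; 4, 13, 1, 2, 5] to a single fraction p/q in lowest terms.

18951/892

Fold from the inside: start with 5/1.
  2 + 1/5 = 11/5
  1 + 5/11 = 16/11
  13 + 11/16 = 219/16
  4 + 16/219 = 892/219
  21 + 219/892 = 18951/892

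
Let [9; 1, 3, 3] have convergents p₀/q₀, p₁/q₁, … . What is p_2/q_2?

39/4

Using pₖ = aₖpₖ₋₁ + pₖ₋₂, qₖ = aₖqₖ₋₁ + qₖ₋₂ (with p₋₁=1, p₋₂=0, q₋₁=0, q₋₂=1):
  k=0: a=9, p=9, q=1
  k=1: a=1, p=10, q=1
  k=2: a=3, p=39, q=4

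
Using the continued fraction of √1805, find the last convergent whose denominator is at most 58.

√1805 = [42; 2, 16, 2, 84, …] (period length 4).
Convergents:
  p_0/q_0 = 42/1
  p_1/q_1 = 85/2
  p_2/q_2 = 1402/33
  p_3/q_3 = 2889/68
q_2 = 33 ≤ 58 < 68 = q_3, so the answer is 1402/33.

1402/33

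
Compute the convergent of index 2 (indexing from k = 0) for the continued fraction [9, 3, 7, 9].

205/22

Using pₖ = aₖpₖ₋₁ + pₖ₋₂, qₖ = aₖqₖ₋₁ + qₖ₋₂ (with p₋₁=1, p₋₂=0, q₋₁=0, q₋₂=1):
  k=0: a=9, p=9, q=1
  k=1: a=3, p=28, q=3
  k=2: a=7, p=205, q=22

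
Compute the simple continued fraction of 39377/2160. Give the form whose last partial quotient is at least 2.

[18; 4, 2, 1, 8, 19]

39377 = 18*2160 + 497
2160 = 4*497 + 172
497 = 2*172 + 153
172 = 1*153 + 19
153 = 8*19 + 1
19 = 19*1 + 0  (stop)
So 39377/2160 = [18; 4, 2, 1, 8, 19].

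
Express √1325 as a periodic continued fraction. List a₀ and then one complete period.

a₀ = ⌊√1325⌋ = 36.
With m₀=0, d₀=1 and mₖ₊₁ = dₖaₖ − mₖ, dₖ₊₁ = (n − mₖ₊₁²)/dₖ, aₖ₊₁ = ⌊(a₀+mₖ₊₁)/dₖ₊₁⌋:
  k=1: m=36, d=29, a=2
  k=2: m=22, d=29, a=2
  k=3: m=36, d=1, a=72
d=1 and a=2a₀=72 at k=3, so the next step gives (m, d) = (36, 29) again — its k=1 value — and the period has length 3.

[36; 2, 2, 72]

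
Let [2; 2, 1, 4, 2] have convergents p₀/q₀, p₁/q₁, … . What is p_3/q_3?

Using pₖ = aₖpₖ₋₁ + pₖ₋₂, qₖ = aₖqₖ₋₁ + qₖ₋₂ (with p₋₁=1, p₋₂=0, q₋₁=0, q₋₂=1):
  k=0: a=2, p=2, q=1
  k=1: a=2, p=5, q=2
  k=2: a=1, p=7, q=3
  k=3: a=4, p=33, q=14

33/14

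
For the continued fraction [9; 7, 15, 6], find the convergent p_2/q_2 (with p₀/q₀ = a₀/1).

Using pₖ = aₖpₖ₋₁ + pₖ₋₂, qₖ = aₖqₖ₋₁ + qₖ₋₂ (with p₋₁=1, p₋₂=0, q₋₁=0, q₋₂=1):
  k=0: a=9, p=9, q=1
  k=1: a=7, p=64, q=7
  k=2: a=15, p=969, q=106

969/106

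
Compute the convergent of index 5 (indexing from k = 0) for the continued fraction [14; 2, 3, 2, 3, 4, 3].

Using pₖ = aₖpₖ₋₁ + pₖ₋₂, qₖ = aₖqₖ₋₁ + qₖ₋₂ (with p₋₁=1, p₋₂=0, q₋₁=0, q₋₂=1):
  k=0: a=14, p=14, q=1
  k=1: a=2, p=29, q=2
  k=2: a=3, p=101, q=7
  k=3: a=2, p=231, q=16
  k=4: a=3, p=794, q=55
  k=5: a=4, p=3407, q=236

3407/236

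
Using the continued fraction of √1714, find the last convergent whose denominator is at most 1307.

34321/829

√1714 = [41; 2, 2, 82, …] (period length 3).
Convergents:
  p_0/q_0 = 41/1
  p_1/q_1 = 83/2
  p_2/q_2 = 207/5
  p_3/q_3 = 17057/412
  p_4/q_4 = 34321/829
  p_5/q_5 = 85699/2070
q_4 = 829 ≤ 1307 < 2070 = q_5, so the answer is 34321/829.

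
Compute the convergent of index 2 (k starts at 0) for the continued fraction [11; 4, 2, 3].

Using pₖ = aₖpₖ₋₁ + pₖ₋₂, qₖ = aₖqₖ₋₁ + qₖ₋₂ (with p₋₁=1, p₋₂=0, q₋₁=0, q₋₂=1):
  k=0: a=11, p=11, q=1
  k=1: a=4, p=45, q=4
  k=2: a=2, p=101, q=9

101/9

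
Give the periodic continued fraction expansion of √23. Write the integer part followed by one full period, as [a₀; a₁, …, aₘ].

a₀ = ⌊√23⌋ = 4.
With m₀=0, d₀=1 and mₖ₊₁ = dₖaₖ − mₖ, dₖ₊₁ = (n − mₖ₊₁²)/dₖ, aₖ₊₁ = ⌊(a₀+mₖ₊₁)/dₖ₊₁⌋:
  k=1: m=4, d=7, a=1
  k=2: m=3, d=2, a=3
  k=3: m=3, d=7, a=1
  k=4: m=4, d=1, a=8
d=1 and a=2a₀=8 at k=4, so the next step gives (m, d) = (4, 7) again — its k=1 value — and the period has length 4.

[4; 1, 3, 1, 8]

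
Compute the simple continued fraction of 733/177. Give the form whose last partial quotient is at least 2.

733 = 4·177 + 25
177 = 7·25 + 2
25 = 12·2 + 1
2 = 2·1 + 0  (stop)
So 733/177 = [4; 7, 12, 2].

[4; 7, 12, 2]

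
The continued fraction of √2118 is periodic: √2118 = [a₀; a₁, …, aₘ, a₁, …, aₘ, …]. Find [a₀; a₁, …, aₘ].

a₀ = ⌊√2118⌋ = 46.
With m₀=0, d₀=1 and mₖ₊₁ = dₖaₖ − mₖ, dₖ₊₁ = (n − mₖ₊₁²)/dₖ, aₖ₊₁ = ⌊(a₀+mₖ₊₁)/dₖ₊₁⌋:
  k=1: m=46, d=2, a=46
  k=2: m=46, d=1, a=92
d=1 and a=2a₀=92 at k=2, so the next step gives (m, d) = (46, 2) again — its k=1 value — and the period has length 2.

[46; 46, 92]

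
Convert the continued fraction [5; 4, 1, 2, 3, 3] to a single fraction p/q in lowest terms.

808/155

Fold from the inside: start with 3/1.
  3 + 1/3 = 10/3
  2 + 3/10 = 23/10
  1 + 10/23 = 33/23
  4 + 23/33 = 155/33
  5 + 33/155 = 808/155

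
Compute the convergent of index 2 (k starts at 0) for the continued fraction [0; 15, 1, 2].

1/16

Using pₖ = aₖpₖ₋₁ + pₖ₋₂, qₖ = aₖqₖ₋₁ + qₖ₋₂ (with p₋₁=1, p₋₂=0, q₋₁=0, q₋₂=1):
  k=0: a=0, p=0, q=1
  k=1: a=15, p=1, q=15
  k=2: a=1, p=1, q=16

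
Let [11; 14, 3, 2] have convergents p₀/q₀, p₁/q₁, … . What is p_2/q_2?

476/43

Using pₖ = aₖpₖ₋₁ + pₖ₋₂, qₖ = aₖqₖ₋₁ + qₖ₋₂ (with p₋₁=1, p₋₂=0, q₋₁=0, q₋₂=1):
  k=0: a=11, p=11, q=1
  k=1: a=14, p=155, q=14
  k=2: a=3, p=476, q=43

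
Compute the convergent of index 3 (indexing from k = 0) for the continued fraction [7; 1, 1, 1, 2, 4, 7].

Using pₖ = aₖpₖ₋₁ + pₖ₋₂, qₖ = aₖqₖ₋₁ + qₖ₋₂ (with p₋₁=1, p₋₂=0, q₋₁=0, q₋₂=1):
  k=0: a=7, p=7, q=1
  k=1: a=1, p=8, q=1
  k=2: a=1, p=15, q=2
  k=3: a=1, p=23, q=3

23/3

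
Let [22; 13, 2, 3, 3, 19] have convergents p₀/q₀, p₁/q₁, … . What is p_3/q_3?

2075/94

Using pₖ = aₖpₖ₋₁ + pₖ₋₂, qₖ = aₖqₖ₋₁ + qₖ₋₂ (with p₋₁=1, p₋₂=0, q₋₁=0, q₋₂=1):
  k=0: a=22, p=22, q=1
  k=1: a=13, p=287, q=13
  k=2: a=2, p=596, q=27
  k=3: a=3, p=2075, q=94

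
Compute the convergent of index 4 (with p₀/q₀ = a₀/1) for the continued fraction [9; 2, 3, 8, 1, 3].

613/65

Using pₖ = aₖpₖ₋₁ + pₖ₋₂, qₖ = aₖqₖ₋₁ + qₖ₋₂ (with p₋₁=1, p₋₂=0, q₋₁=0, q₋₂=1):
  k=0: a=9, p=9, q=1
  k=1: a=2, p=19, q=2
  k=2: a=3, p=66, q=7
  k=3: a=8, p=547, q=58
  k=4: a=1, p=613, q=65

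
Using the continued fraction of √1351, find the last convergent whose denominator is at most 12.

√1351 = [36; 1, 3, 10, 3, 1, 72, …] (period length 6).
Convergents:
  p_0/q_0 = 36/1
  p_1/q_1 = 37/1
  p_2/q_2 = 147/4
  p_3/q_3 = 1507/41
q_2 = 4 ≤ 12 < 41 = q_3, so the answer is 147/4.

147/4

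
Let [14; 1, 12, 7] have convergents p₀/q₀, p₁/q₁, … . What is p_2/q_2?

194/13

Using pₖ = aₖpₖ₋₁ + pₖ₋₂, qₖ = aₖqₖ₋₁ + qₖ₋₂ (with p₋₁=1, p₋₂=0, q₋₁=0, q₋₂=1):
  k=0: a=14, p=14, q=1
  k=1: a=1, p=15, q=1
  k=2: a=12, p=194, q=13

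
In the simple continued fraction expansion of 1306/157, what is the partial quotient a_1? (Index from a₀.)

3

1306 = 8·157 + 50   →  a_0 = 8
157 = 3·50 + 7   →  a_1 = 3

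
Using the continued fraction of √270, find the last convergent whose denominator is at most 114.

√270 = [16; 2, 3, 6, 3, 2, 32, …] (period length 6).
Convergents:
  p_0/q_0 = 16/1
  p_1/q_1 = 33/2
  p_2/q_2 = 115/7
  p_3/q_3 = 723/44
  p_4/q_4 = 2284/139
q_3 = 44 ≤ 114 < 139 = q_4, so the answer is 723/44.

723/44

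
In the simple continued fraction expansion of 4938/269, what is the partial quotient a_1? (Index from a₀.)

4938 = 18·269 + 96   →  a_0 = 18
269 = 2·96 + 77   →  a_1 = 2

2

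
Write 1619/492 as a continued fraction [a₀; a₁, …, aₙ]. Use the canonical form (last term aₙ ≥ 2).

1619 = 3×492 + 143
492 = 3×143 + 63
143 = 2×63 + 17
63 = 3×17 + 12
17 = 1×12 + 5
12 = 2×5 + 2
5 = 2×2 + 1
2 = 2×1 + 0  (stop)
So 1619/492 = [3; 3, 2, 3, 1, 2, 2, 2].

[3; 3, 2, 3, 1, 2, 2, 2]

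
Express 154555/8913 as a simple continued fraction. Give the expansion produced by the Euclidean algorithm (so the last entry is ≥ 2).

[17; 2, 1, 15, 18, 1, 9]

154555 = 17*8913 + 3034
8913 = 2*3034 + 2845
3034 = 1*2845 + 189
2845 = 15*189 + 10
189 = 18*10 + 9
10 = 1*9 + 1
9 = 9*1 + 0  (stop)
So 154555/8913 = [17; 2, 1, 15, 18, 1, 9].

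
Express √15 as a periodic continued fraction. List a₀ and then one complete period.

[3; 1, 6]

a₀ = ⌊√15⌋ = 3.
With m₀=0, d₀=1 and mₖ₊₁ = dₖaₖ − mₖ, dₖ₊₁ = (n − mₖ₊₁²)/dₖ, aₖ₊₁ = ⌊(a₀+mₖ₊₁)/dₖ₊₁⌋:
  k=1: m=3, d=6, a=1
  k=2: m=3, d=1, a=6
d=1 and a=2a₀=6 at k=2, so the next step gives (m, d) = (3, 6) again — its k=1 value — and the period has length 2.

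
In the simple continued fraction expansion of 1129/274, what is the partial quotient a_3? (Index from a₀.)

1129 = 4·274 + 33   →  a_0 = 4
274 = 8·33 + 10   →  a_1 = 8
33 = 3·10 + 3   →  a_2 = 3
10 = 3·3 + 1   →  a_3 = 3

3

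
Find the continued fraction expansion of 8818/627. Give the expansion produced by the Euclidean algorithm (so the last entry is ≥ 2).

[14; 15, 1, 2, 13]

8818 = 14·627 + 40
627 = 15·40 + 27
40 = 1·27 + 13
27 = 2·13 + 1
13 = 13·1 + 0  (stop)
So 8818/627 = [14; 15, 1, 2, 13].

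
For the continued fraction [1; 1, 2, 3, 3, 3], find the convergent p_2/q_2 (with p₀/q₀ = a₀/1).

5/3

Using pₖ = aₖpₖ₋₁ + pₖ₋₂, qₖ = aₖqₖ₋₁ + qₖ₋₂ (with p₋₁=1, p₋₂=0, q₋₁=0, q₋₂=1):
  k=0: a=1, p=1, q=1
  k=1: a=1, p=2, q=1
  k=2: a=2, p=5, q=3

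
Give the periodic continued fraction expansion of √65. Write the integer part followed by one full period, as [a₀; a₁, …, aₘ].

a₀ = ⌊√65⌋ = 8.

[8; 16]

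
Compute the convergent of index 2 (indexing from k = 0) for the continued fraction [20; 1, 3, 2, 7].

Using pₖ = aₖpₖ₋₁ + pₖ₋₂, qₖ = aₖqₖ₋₁ + qₖ₋₂ (with p₋₁=1, p₋₂=0, q₋₁=0, q₋₂=1):
  k=0: a=20, p=20, q=1
  k=1: a=1, p=21, q=1
  k=2: a=3, p=83, q=4

83/4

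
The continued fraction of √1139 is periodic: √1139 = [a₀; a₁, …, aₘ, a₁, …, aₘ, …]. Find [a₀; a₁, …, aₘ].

a₀ = ⌊√1139⌋ = 33.

[33; 1, 2, 1, 66]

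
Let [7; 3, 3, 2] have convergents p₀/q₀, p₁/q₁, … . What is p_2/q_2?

Using pₖ = aₖpₖ₋₁ + pₖ₋₂, qₖ = aₖqₖ₋₁ + qₖ₋₂ (with p₋₁=1, p₋₂=0, q₋₁=0, q₋₂=1):
  k=0: a=7, p=7, q=1
  k=1: a=3, p=22, q=3
  k=2: a=3, p=73, q=10

73/10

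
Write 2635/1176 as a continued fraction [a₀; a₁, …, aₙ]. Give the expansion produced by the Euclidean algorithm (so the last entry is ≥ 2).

2635 = 2*1176 + 283
1176 = 4*283 + 44
283 = 6*44 + 19
44 = 2*19 + 6
19 = 3*6 + 1
6 = 6*1 + 0  (stop)
So 2635/1176 = [2; 4, 6, 2, 3, 6].

[2; 4, 6, 2, 3, 6]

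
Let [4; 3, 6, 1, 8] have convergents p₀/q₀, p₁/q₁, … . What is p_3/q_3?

Using pₖ = aₖpₖ₋₁ + pₖ₋₂, qₖ = aₖqₖ₋₁ + qₖ₋₂ (with p₋₁=1, p₋₂=0, q₋₁=0, q₋₂=1):
  k=0: a=4, p=4, q=1
  k=1: a=3, p=13, q=3
  k=2: a=6, p=82, q=19
  k=3: a=1, p=95, q=22

95/22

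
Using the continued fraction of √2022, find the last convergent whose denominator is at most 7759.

121365/2699

√2022 = [44; 1, 28, 1, 88, …] (period length 4).
Convergents:
  p_0/q_0 = 44/1
  p_1/q_1 = 45/1
  p_2/q_2 = 1304/29
  p_3/q_3 = 1349/30
  p_4/q_4 = 120016/2669
  p_5/q_5 = 121365/2699
  p_6/q_6 = 3518236/78241
q_5 = 2699 ≤ 7759 < 78241 = q_6, so the answer is 121365/2699.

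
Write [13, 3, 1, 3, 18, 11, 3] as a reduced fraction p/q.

Using pₖ = aₖpₖ₋₁ + pₖ₋₂ and qₖ = aₖqₖ₋₁ + qₖ₋₂:
  k=0: a=13, p=13, q=1
  k=1: a=3, p=40, q=3
  k=2: a=1, p=53, q=4
  k=3: a=3, p=199, q=15
  k=4: a=18, p=3635, q=274
  k=5: a=11, p=40184, q=3029
  k=6: a=3, p=124187, q=9361

124187/9361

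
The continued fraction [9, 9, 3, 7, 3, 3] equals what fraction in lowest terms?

19435/2134

Fold from the inside: start with 3/1.
  3 + 1/3 = 10/3
  7 + 3/10 = 73/10
  3 + 10/73 = 229/73
  9 + 73/229 = 2134/229
  9 + 229/2134 = 19435/2134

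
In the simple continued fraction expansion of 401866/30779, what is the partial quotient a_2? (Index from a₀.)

401866 = 13·30779 + 1739   →  a_0 = 13
30779 = 17·1739 + 1216   →  a_1 = 17
1739 = 1·1216 + 523   →  a_2 = 1

1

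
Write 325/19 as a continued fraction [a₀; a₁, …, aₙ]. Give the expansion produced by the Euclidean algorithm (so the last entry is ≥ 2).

[17; 9, 2]

325 = 17×19 + 2
19 = 9×2 + 1
2 = 2×1 + 0  (stop)
So 325/19 = [17; 9, 2].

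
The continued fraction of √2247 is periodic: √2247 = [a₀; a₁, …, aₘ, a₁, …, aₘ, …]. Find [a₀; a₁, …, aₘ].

[47; 2, 2, 15, 2, 2, 94]

a₀ = ⌊√2247⌋ = 47.
With m₀=0, d₀=1 and mₖ₊₁ = dₖaₖ − mₖ, dₖ₊₁ = (n − mₖ₊₁²)/dₖ, aₖ₊₁ = ⌊(a₀+mₖ₊₁)/dₖ₊₁⌋:
  k=1: m=47, d=38, a=2
  k=2: m=29, d=37, a=2
  k=3: m=45, d=6, a=15
  k=4: m=45, d=37, a=2
  k=5: m=29, d=38, a=2
  k=6: m=47, d=1, a=94
d=1 and a=2a₀=94 at k=6, so the next step gives (m, d) = (47, 38) again — its k=1 value — and the period has length 6.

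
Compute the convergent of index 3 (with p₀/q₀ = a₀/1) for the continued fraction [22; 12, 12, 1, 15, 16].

3467/157

Using pₖ = aₖpₖ₋₁ + pₖ₋₂, qₖ = aₖqₖ₋₁ + qₖ₋₂ (with p₋₁=1, p₋₂=0, q₋₁=0, q₋₂=1):
  k=0: a=22, p=22, q=1
  k=1: a=12, p=265, q=12
  k=2: a=12, p=3202, q=145
  k=3: a=1, p=3467, q=157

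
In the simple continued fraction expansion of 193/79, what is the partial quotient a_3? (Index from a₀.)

1

193 = 2·79 + 35   →  a_0 = 2
79 = 2·35 + 9   →  a_1 = 2
35 = 3·9 + 8   →  a_2 = 3
9 = 1·8 + 1   →  a_3 = 1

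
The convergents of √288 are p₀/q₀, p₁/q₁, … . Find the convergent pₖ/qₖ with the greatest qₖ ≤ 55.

√288 = [16; 1, 32, …] (period length 2).
Convergents:
  p_0/q_0 = 16/1
  p_1/q_1 = 17/1
  p_2/q_2 = 560/33
  p_3/q_3 = 577/34
  p_4/q_4 = 19024/1121
q_3 = 34 ≤ 55 < 1121 = q_4, so the answer is 577/34.

577/34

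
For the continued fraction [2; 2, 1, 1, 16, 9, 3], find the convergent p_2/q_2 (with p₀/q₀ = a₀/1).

7/3

Using pₖ = aₖpₖ₋₁ + pₖ₋₂, qₖ = aₖqₖ₋₁ + qₖ₋₂ (with p₋₁=1, p₋₂=0, q₋₁=0, q₋₂=1):
  k=0: a=2, p=2, q=1
  k=1: a=2, p=5, q=2
  k=2: a=1, p=7, q=3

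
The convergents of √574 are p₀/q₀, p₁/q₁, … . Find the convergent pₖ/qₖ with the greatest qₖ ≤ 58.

√574 = [23; 1, 22, 1, 46, …] (period length 4).
Convergents:
  p_0/q_0 = 23/1
  p_1/q_1 = 24/1
  p_2/q_2 = 551/23
  p_3/q_3 = 575/24
  p_4/q_4 = 27001/1127
q_3 = 24 ≤ 58 < 1127 = q_4, so the answer is 575/24.

575/24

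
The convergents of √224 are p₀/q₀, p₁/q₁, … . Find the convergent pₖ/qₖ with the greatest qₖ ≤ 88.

√224 = [14; 1, 28, …] (period length 2).
Convergents:
  p_0/q_0 = 14/1
  p_1/q_1 = 15/1
  p_2/q_2 = 434/29
  p_3/q_3 = 449/30
  p_4/q_4 = 13006/869
q_3 = 30 ≤ 88 < 869 = q_4, so the answer is 449/30.

449/30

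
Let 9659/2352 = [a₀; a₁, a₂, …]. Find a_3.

9659 = 4·2352 + 251   →  a_0 = 4
2352 = 9·251 + 93   →  a_1 = 9
251 = 2·93 + 65   →  a_2 = 2
93 = 1·65 + 28   →  a_3 = 1

1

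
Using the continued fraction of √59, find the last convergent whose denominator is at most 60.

√59 = [7; 1, 2, 7, 2, 1, 14, …] (period length 6).
Convergents:
  p_0/q_0 = 7/1
  p_1/q_1 = 8/1
  p_2/q_2 = 23/3
  p_3/q_3 = 169/22
  p_4/q_4 = 361/47
  p_5/q_5 = 530/69
q_4 = 47 ≤ 60 < 69 = q_5, so the answer is 361/47.

361/47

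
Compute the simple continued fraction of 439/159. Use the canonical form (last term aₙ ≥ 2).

[2; 1, 3, 5, 2, 3]

439 = 2*159 + 121
159 = 1*121 + 38
121 = 3*38 + 7
38 = 5*7 + 3
7 = 2*3 + 1
3 = 3*1 + 0  (stop)
So 439/159 = [2; 1, 3, 5, 2, 3].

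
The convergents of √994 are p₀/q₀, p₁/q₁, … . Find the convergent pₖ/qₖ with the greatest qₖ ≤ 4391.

72104/2287

√994 = [31; 1, 1, 8, 1, 1, 62, …] (period length 6).
Convergents:
  p_0/q_0 = 31/1
  p_1/q_1 = 32/1
  p_2/q_2 = 63/2
  p_3/q_3 = 536/17
  p_4/q_4 = 599/19
  p_5/q_5 = 1135/36
  p_6/q_6 = 70969/2251
  p_7/q_7 = 72104/2287
  p_8/q_8 = 143073/4538
q_7 = 2287 ≤ 4391 < 4538 = q_8, so the answer is 72104/2287.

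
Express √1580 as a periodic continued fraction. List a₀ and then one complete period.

[39; 1, 2, 1, 78]

a₀ = ⌊√1580⌋ = 39.
With m₀=0, d₀=1 and mₖ₊₁ = dₖaₖ − mₖ, dₖ₊₁ = (n − mₖ₊₁²)/dₖ, aₖ₊₁ = ⌊(a₀+mₖ₊₁)/dₖ₊₁⌋:
  k=1: m=39, d=59, a=1
  k=2: m=20, d=20, a=2
  k=3: m=20, d=59, a=1
  k=4: m=39, d=1, a=78
d=1 and a=2a₀=78 at k=4, so the next step gives (m, d) = (39, 59) again — its k=1 value — and the period has length 4.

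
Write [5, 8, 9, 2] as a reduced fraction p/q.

Fold from the inside: start with 2/1.
  9 + 1/2 = 19/2
  8 + 2/19 = 154/19
  5 + 19/154 = 789/154

789/154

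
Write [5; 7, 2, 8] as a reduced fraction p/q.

652/127

Using pₖ = aₖpₖ₋₁ + pₖ₋₂ and qₖ = aₖqₖ₋₁ + qₖ₋₂:
  k=0: a=5, p=5, q=1
  k=1: a=7, p=36, q=7
  k=2: a=2, p=77, q=15
  k=3: a=8, p=652, q=127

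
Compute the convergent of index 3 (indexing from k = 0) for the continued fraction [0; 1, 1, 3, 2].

Using pₖ = aₖpₖ₋₁ + pₖ₋₂, qₖ = aₖqₖ₋₁ + qₖ₋₂ (with p₋₁=1, p₋₂=0, q₋₁=0, q₋₂=1):
  k=0: a=0, p=0, q=1
  k=1: a=1, p=1, q=1
  k=2: a=1, p=1, q=2
  k=3: a=3, p=4, q=7

4/7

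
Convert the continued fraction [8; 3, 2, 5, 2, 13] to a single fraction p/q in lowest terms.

9259/1117

Fold from the inside: start with 13/1.
  2 + 1/13 = 27/13
  5 + 13/27 = 148/27
  2 + 27/148 = 323/148
  3 + 148/323 = 1117/323
  8 + 323/1117 = 9259/1117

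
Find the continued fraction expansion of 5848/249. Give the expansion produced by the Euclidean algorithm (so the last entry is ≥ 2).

[23; 2, 17, 3, 2]

5848 = 23×249 + 121
249 = 2×121 + 7
121 = 17×7 + 2
7 = 3×2 + 1
2 = 2×1 + 0  (stop)
So 5848/249 = [23; 2, 17, 3, 2].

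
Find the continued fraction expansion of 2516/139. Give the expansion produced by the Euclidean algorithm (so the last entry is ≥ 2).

[18; 9, 1, 13]

2516 = 18·139 + 14
139 = 9·14 + 13
14 = 1·13 + 1
13 = 13·1 + 0  (stop)
So 2516/139 = [18; 9, 1, 13].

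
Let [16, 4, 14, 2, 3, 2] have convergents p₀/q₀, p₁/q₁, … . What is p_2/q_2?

926/57

Using pₖ = aₖpₖ₋₁ + pₖ₋₂, qₖ = aₖqₖ₋₁ + qₖ₋₂ (with p₋₁=1, p₋₂=0, q₋₁=0, q₋₂=1):
  k=0: a=16, p=16, q=1
  k=1: a=4, p=65, q=4
  k=2: a=14, p=926, q=57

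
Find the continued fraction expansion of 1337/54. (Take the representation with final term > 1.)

[24; 1, 3, 6, 2]

1337 = 24×54 + 41
54 = 1×41 + 13
41 = 3×13 + 2
13 = 6×2 + 1
2 = 2×1 + 0  (stop)
So 1337/54 = [24; 1, 3, 6, 2].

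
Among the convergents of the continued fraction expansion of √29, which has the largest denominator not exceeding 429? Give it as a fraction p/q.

√29 = [5; 2, 1, 1, 2, 10, …] (period length 5).
Convergents:
  p_0/q_0 = 5/1
  p_1/q_1 = 11/2
  p_2/q_2 = 16/3
  p_3/q_3 = 27/5
  p_4/q_4 = 70/13
  p_5/q_5 = 727/135
  p_6/q_6 = 1524/283
  p_7/q_7 = 2251/418
  p_8/q_8 = 3775/701
q_7 = 418 ≤ 429 < 701 = q_8, so the answer is 2251/418.

2251/418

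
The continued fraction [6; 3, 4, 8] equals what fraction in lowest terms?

675/107

Using pₖ = aₖpₖ₋₁ + pₖ₋₂ and qₖ = aₖqₖ₋₁ + qₖ₋₂:
  k=0: a=6, p=6, q=1
  k=1: a=3, p=19, q=3
  k=2: a=4, p=82, q=13
  k=3: a=8, p=675, q=107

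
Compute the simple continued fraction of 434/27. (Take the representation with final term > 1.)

434 = 16×27 + 2
27 = 13×2 + 1
2 = 2×1 + 0  (stop)
So 434/27 = [16; 13, 2].

[16; 13, 2]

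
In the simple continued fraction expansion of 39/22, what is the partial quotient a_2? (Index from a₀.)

39 = 1·22 + 17   →  a_0 = 1
22 = 1·17 + 5   →  a_1 = 1
17 = 3·5 + 2   →  a_2 = 3

3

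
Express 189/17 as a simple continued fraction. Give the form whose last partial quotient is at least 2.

189 = 11·17 + 2
17 = 8·2 + 1
2 = 2·1 + 0  (stop)
So 189/17 = [11; 8, 2].

[11; 8, 2]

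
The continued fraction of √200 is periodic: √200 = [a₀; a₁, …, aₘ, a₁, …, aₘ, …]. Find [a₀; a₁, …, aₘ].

a₀ = ⌊√200⌋ = 14.
With m₀=0, d₀=1 and mₖ₊₁ = dₖaₖ − mₖ, dₖ₊₁ = (n − mₖ₊₁²)/dₖ, aₖ₊₁ = ⌊(a₀+mₖ₊₁)/dₖ₊₁⌋:
  k=1: m=14, d=4, a=7
  k=2: m=14, d=1, a=28
d=1 and a=2a₀=28 at k=2, so the next step gives (m, d) = (14, 4) again — its k=1 value — and the period has length 2.

[14; 7, 28]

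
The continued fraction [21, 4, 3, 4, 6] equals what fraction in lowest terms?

7410/349

Using pₖ = aₖpₖ₋₁ + pₖ₋₂ and qₖ = aₖqₖ₋₁ + qₖ₋₂:
  k=0: a=21, p=21, q=1
  k=1: a=4, p=85, q=4
  k=2: a=3, p=276, q=13
  k=3: a=4, p=1189, q=56
  k=4: a=6, p=7410, q=349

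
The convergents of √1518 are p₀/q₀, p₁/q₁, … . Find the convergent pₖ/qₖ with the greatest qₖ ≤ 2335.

78975/2027

√1518 = [38; 1, 24, 1, 76, …] (period length 4).
Convergents:
  p_0/q_0 = 38/1
  p_1/q_1 = 39/1
  p_2/q_2 = 974/25
  p_3/q_3 = 1013/26
  p_4/q_4 = 77962/2001
  p_5/q_5 = 78975/2027
  p_6/q_6 = 1973362/50649
q_5 = 2027 ≤ 2335 < 50649 = q_6, so the answer is 78975/2027.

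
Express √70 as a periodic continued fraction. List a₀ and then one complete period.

[8; 2, 1, 2, 1, 2, 16]

a₀ = ⌊√70⌋ = 8.
With m₀=0, d₀=1 and mₖ₊₁ = dₖaₖ − mₖ, dₖ₊₁ = (n − mₖ₊₁²)/dₖ, aₖ₊₁ = ⌊(a₀+mₖ₊₁)/dₖ₊₁⌋:
  k=1: m=8, d=6, a=2
  k=2: m=4, d=9, a=1
  k=3: m=5, d=5, a=2
  k=4: m=5, d=9, a=1
  k=5: m=4, d=6, a=2
  k=6: m=8, d=1, a=16
d=1 and a=2a₀=16 at k=6, so the next step gives (m, d) = (8, 6) again — its k=1 value — and the period has length 6.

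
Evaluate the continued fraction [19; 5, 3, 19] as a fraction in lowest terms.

5929/309

Fold from the inside: start with 19/1.
  3 + 1/19 = 58/19
  5 + 19/58 = 309/58
  19 + 58/309 = 5929/309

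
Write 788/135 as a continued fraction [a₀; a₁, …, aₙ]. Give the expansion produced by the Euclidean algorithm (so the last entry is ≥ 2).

[5; 1, 5, 7, 3]

788 = 5×135 + 113
135 = 1×113 + 22
113 = 5×22 + 3
22 = 7×3 + 1
3 = 3×1 + 0  (stop)
So 788/135 = [5; 1, 5, 7, 3].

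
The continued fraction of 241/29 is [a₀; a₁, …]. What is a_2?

241 = 8·29 + 9   →  a_0 = 8
29 = 3·9 + 2   →  a_1 = 3
9 = 4·2 + 1   →  a_2 = 4

4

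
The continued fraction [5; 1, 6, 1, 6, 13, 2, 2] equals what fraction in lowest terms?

Using pₖ = aₖpₖ₋₁ + pₖ₋₂ and qₖ = aₖqₖ₋₁ + qₖ₋₂:
  k=0: a=5, p=5, q=1
  k=1: a=1, p=6, q=1
  k=2: a=6, p=41, q=7
  k=3: a=1, p=47, q=8
  k=4: a=6, p=323, q=55
  k=5: a=13, p=4246, q=723
  k=6: a=2, p=8815, q=1501
  k=7: a=2, p=21876, q=3725

21876/3725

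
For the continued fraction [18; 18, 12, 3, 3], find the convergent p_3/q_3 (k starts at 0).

12079/669

Using pₖ = aₖpₖ₋₁ + pₖ₋₂, qₖ = aₖqₖ₋₁ + qₖ₋₂ (with p₋₁=1, p₋₂=0, q₋₁=0, q₋₂=1):
  k=0: a=18, p=18, q=1
  k=1: a=18, p=325, q=18
  k=2: a=12, p=3918, q=217
  k=3: a=3, p=12079, q=669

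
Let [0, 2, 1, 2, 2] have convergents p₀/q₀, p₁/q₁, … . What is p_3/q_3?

3/8

Using pₖ = aₖpₖ₋₁ + pₖ₋₂, qₖ = aₖqₖ₋₁ + qₖ₋₂ (with p₋₁=1, p₋₂=0, q₋₁=0, q₋₂=1):
  k=0: a=0, p=0, q=1
  k=1: a=2, p=1, q=2
  k=2: a=1, p=1, q=3
  k=3: a=2, p=3, q=8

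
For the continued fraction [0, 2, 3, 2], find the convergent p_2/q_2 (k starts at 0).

3/7

Using pₖ = aₖpₖ₋₁ + pₖ₋₂, qₖ = aₖqₖ₋₁ + qₖ₋₂ (with p₋₁=1, p₋₂=0, q₋₁=0, q₋₂=1):
  k=0: a=0, p=0, q=1
  k=1: a=2, p=1, q=2
  k=2: a=3, p=3, q=7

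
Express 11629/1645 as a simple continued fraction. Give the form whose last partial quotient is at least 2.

11629 = 7·1645 + 114
1645 = 14·114 + 49
114 = 2·49 + 16
49 = 3·16 + 1
16 = 16·1 + 0  (stop)
So 11629/1645 = [7; 14, 2, 3, 16].

[7; 14, 2, 3, 16]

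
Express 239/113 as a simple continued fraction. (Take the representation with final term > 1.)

239 = 2*113 + 13
113 = 8*13 + 9
13 = 1*9 + 4
9 = 2*4 + 1
4 = 4*1 + 0  (stop)
So 239/113 = [2; 8, 1, 2, 4].

[2; 8, 1, 2, 4]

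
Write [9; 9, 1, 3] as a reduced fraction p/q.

355/39

Fold from the inside: start with 3/1.
  1 + 1/3 = 4/3
  9 + 3/4 = 39/4
  9 + 4/39 = 355/39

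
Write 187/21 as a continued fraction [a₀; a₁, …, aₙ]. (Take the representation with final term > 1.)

[8; 1, 9, 2]

187 = 8×21 + 19
21 = 1×19 + 2
19 = 9×2 + 1
2 = 2×1 + 0  (stop)
So 187/21 = [8; 1, 9, 2].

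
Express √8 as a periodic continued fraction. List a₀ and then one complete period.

[2; 1, 4]

a₀ = ⌊√8⌋ = 2.
With m₀=0, d₀=1 and mₖ₊₁ = dₖaₖ − mₖ, dₖ₊₁ = (n − mₖ₊₁²)/dₖ, aₖ₊₁ = ⌊(a₀+mₖ₊₁)/dₖ₊₁⌋:
  k=1: m=2, d=4, a=1
  k=2: m=2, d=1, a=4
d=1 and a=2a₀=4 at k=2, so the next step gives (m, d) = (2, 4) again — its k=1 value — and the period has length 2.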